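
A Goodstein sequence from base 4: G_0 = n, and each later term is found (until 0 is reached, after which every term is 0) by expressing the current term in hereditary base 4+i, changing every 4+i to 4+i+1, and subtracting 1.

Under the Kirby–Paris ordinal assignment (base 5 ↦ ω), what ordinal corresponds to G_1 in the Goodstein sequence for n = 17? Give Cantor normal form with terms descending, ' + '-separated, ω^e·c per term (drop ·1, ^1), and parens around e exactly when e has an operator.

step 0: 17 = 4^2 + 1; sub 5 for 4: 5^2 + 1; = 26; G_1 = 26−1 = 25
step 1: 25 = 5^2; sub 6 for 5: 6^2; = 36; G_2 = 36−1 = 35

ω^2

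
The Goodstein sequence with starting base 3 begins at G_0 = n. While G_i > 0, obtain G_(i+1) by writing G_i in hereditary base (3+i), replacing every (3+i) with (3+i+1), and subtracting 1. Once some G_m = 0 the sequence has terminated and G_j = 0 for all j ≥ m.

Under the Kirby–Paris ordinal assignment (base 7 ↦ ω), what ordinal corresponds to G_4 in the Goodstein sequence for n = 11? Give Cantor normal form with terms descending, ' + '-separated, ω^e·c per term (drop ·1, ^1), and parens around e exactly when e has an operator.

ω·5 + 4

base 3: 11 = 3^2 + 2; at 4: 4^2 + 2 = 18; next = 17
base 4: 17 = 4^2 + 1; at 5: 5^2 + 1 = 26; next = 25
base 5: 25 = 5^2; at 6: 6^2 = 36; next = 35
base 6: 35 = 5·6 + 5; at 7: 5·7 + 5 = 40; next = 39
base 7: 39 = 5·7 + 4; at 8: 5·8 + 4 = 44; next = 43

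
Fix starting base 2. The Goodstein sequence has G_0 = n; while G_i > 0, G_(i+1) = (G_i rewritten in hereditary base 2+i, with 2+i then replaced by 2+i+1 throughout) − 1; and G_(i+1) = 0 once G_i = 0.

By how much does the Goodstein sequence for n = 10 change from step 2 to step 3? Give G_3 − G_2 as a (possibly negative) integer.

step 0: 10 = 2^(2 + 1) + 2; sub 3 for 2: 3^(3 + 1) + 3; = 84; G_1 = 84−1 = 83
step 1: 83 = 3^(3 + 1) + 2; sub 4 for 3: 4^(4 + 1) + 2; = 1026; G_2 = 1026−1 = 1025
step 2: 1025 = 4^(4 + 1) + 1; sub 5 for 4: 5^(5 + 1) + 1; = 15626; G_3 = 15626−1 = 15625

14600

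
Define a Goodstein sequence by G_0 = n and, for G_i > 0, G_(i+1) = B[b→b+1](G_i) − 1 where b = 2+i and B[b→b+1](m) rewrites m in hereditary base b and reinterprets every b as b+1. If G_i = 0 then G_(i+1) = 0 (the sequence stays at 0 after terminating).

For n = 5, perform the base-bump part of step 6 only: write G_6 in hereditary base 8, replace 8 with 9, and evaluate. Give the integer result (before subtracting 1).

step 0: 5 = 2^2 + 1; sub 3 for 2: 3^3 + 1; = 28; G_1 = 28−1 = 27
step 1: 27 = 3^3; sub 4 for 3: 4^4; = 256; G_2 = 256−1 = 255
step 2: 255 = 3·4^3 + 3·4^2 + 3·4 + 3; sub 5 for 4: 3·5^3 + 3·5^2 + 3·5 + 3; = 468; G_3 = 468−1 = 467
step 3: 467 = 3·5^3 + 3·5^2 + 3·5 + 2; sub 6 for 5: 3·6^3 + 3·6^2 + 3·6 + 2; = 776; G_4 = 776−1 = 775
step 4: 775 = 3·6^3 + 3·6^2 + 3·6 + 1; sub 7 for 6: 3·7^3 + 3·7^2 + 3·7 + 1; = 1198; G_5 = 1198−1 = 1197
step 5: 1197 = 3·7^3 + 3·7^2 + 3·7; sub 8 for 7: 3·8^3 + 3·8^2 + 3·8; = 1752; G_6 = 1752−1 = 1751
step 6: 1751 = 3·8^3 + 3·8^2 + 2·8 + 7; sub 9 for 8: 3·9^3 + 3·9^2 + 2·9 + 7; = 2455; G_7 = 2455−1 = 2454

2455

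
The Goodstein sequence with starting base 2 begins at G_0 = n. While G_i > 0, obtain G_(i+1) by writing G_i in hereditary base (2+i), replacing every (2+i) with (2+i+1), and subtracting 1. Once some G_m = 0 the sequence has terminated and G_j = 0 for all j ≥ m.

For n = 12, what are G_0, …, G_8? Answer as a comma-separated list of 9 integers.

12, 107, 1065, 15685, 280019, 5764910, 134217867, 3486784574, 100000000211

[0] 12 ≡ 2^(2 + 1) + 2^2 (base 2). Lift 3: 108. −1: 107.
[1] 107 ≡ 3^(3 + 1) + 2·3^2 + 2·3 + 2 (base 3). Lift 4: 1066. −1: 1065.
[2] 1065 ≡ 4^(4 + 1) + 2·4^2 + 2·4 + 1 (base 4). Lift 5: 15686. −1: 15685.
[3] 15685 ≡ 5^(5 + 1) + 2·5^2 + 2·5 (base 5). Lift 6: 280020. −1: 280019.
[4] 280019 ≡ 6^(6 + 1) + 2·6^2 + 6 + 5 (base 6). Lift 7: 5764911. −1: 5764910.
[5] 5764910 ≡ 7^(7 + 1) + 2·7^2 + 7 + 4 (base 7). Lift 8: 134217868. −1: 134217867.
[6] 134217867 ≡ 8^(8 + 1) + 2·8^2 + 8 + 3 (base 8). Lift 9: 3486784575. −1: 3486784574.
[7] 3486784574 ≡ 9^(9 + 1) + 2·9^2 + 9 + 2 (base 9). Lift 10: 100000000212. −1: 100000000211.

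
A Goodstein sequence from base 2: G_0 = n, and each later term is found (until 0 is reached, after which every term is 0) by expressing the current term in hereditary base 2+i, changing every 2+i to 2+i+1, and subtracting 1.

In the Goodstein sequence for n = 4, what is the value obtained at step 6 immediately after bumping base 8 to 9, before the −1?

174

4 —HB2→ 2^2 —bump→ 3^3 = 27 —(−1)→ 26
26 —HB3→ 2·3^2 + 2·3 + 2 —bump→ 2·4^2 + 2·4 + 2 = 42 —(−1)→ 41
41 —HB4→ 2·4^2 + 2·4 + 1 —bump→ 2·5^2 + 2·5 + 1 = 61 —(−1)→ 60
60 —HB5→ 2·5^2 + 2·5 —bump→ 2·6^2 + 2·6 = 84 —(−1)→ 83
83 —HB6→ 2·6^2 + 6 + 5 —bump→ 2·7^2 + 7 + 5 = 110 —(−1)→ 109
109 —HB7→ 2·7^2 + 7 + 4 —bump→ 2·8^2 + 8 + 4 = 140 —(−1)→ 139
139 —HB8→ 2·8^2 + 8 + 3 —bump→ 2·9^2 + 9 + 3 = 174 —(−1)→ 173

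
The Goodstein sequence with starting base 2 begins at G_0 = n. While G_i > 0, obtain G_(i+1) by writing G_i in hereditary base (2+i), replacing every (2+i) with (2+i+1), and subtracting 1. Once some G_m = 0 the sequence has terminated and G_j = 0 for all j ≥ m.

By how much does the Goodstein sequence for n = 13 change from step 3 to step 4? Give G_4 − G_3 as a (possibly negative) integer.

264619

i=0: 13 = 2^(2 + 1) + 2^2 + 1 (b=2); 2→3: 3^(3 + 1) + 3^3 + 1 = 109; 109−1 = 108
i=1: 108 = 3^(3 + 1) + 3^3 (b=3); 3→4: 4^(4 + 1) + 4^4 = 1280; 1280−1 = 1279
i=2: 1279 = 4^(4 + 1) + 3·4^3 + 3·4^2 + 3·4 + 3 (b=4); 4→5: 5^(5 + 1) + 3·5^3 + 3·5^2 + 3·5 + 3 = 16093; 16093−1 = 16092
i=3: 16092 = 5^(5 + 1) + 3·5^3 + 3·5^2 + 3·5 + 2 (b=5); 5→6: 6^(6 + 1) + 3·6^3 + 3·6^2 + 3·6 + 2 = 280712; 280712−1 = 280711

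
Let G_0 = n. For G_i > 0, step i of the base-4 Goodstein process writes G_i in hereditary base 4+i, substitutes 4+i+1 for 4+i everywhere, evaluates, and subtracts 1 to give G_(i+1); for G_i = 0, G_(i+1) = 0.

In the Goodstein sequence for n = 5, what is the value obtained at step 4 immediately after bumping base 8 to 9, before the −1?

i=0: 5 = 4 + 1 (b=4); 4→5: 5 + 1 = 6; 6−1 = 5
i=1: 5 = 5 (b=5); 5→6: 6 = 6; 6−1 = 5
i=2: 5 = 5 (b=6); 6→7: 5 = 5; 5−1 = 4
i=3: 4 = 4 (b=7); 7→8: 4 = 4; 4−1 = 3
i=4: 3 = 3 (b=8); 8→9: 3 = 3; 3−1 = 2

3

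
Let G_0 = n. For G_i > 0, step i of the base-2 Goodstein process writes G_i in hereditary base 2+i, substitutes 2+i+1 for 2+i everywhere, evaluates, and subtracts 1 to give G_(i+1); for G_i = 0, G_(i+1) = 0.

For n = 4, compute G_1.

base 2: 4 = 2^2; at 3: 3^3 = 27; next = 26
base 3: 26 = 2·3^2 + 2·3 + 2; at 4: 2·4^2 + 2·4 + 2 = 42; next = 41

26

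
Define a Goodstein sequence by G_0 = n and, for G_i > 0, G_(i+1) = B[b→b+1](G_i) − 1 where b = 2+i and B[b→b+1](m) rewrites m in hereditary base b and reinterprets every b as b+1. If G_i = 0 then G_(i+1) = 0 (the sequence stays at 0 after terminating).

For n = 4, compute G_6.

139

G_0=4  [base 2] 2^2  →[2↦3]→  3^3 = 27  −1 ⇒ G_1=26
G_1=26  [base 3] 2·3^2 + 2·3 + 2  →[3↦4]→  2·4^2 + 2·4 + 2 = 42  −1 ⇒ G_2=41
G_2=41  [base 4] 2·4^2 + 2·4 + 1  →[4↦5]→  2·5^2 + 2·5 + 1 = 61  −1 ⇒ G_3=60
G_3=60  [base 5] 2·5^2 + 2·5  →[5↦6]→  2·6^2 + 2·6 = 84  −1 ⇒ G_4=83
G_4=83  [base 6] 2·6^2 + 6 + 5  →[6↦7]→  2·7^2 + 7 + 5 = 110  −1 ⇒ G_5=109
G_5=109  [base 7] 2·7^2 + 7 + 4  →[7↦8]→  2·8^2 + 8 + 4 = 140  −1 ⇒ G_6=139
G_6=139  [base 8] 2·8^2 + 8 + 3  →[8↦9]→  2·9^2 + 9 + 3 = 174  −1 ⇒ G_7=173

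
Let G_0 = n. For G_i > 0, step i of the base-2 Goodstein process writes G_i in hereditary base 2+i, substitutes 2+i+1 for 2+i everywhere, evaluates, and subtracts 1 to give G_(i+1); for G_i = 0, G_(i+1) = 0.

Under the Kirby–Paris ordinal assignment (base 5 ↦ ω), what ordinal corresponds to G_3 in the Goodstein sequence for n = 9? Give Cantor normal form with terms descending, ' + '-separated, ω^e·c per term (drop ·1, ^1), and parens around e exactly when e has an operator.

ω^ω·3 + ω^3·3 + ω^2·3 + ω·3 + 2

9 —HB2→ 2^(2 + 1) + 1 —bump→ 3^(3 + 1) + 1 = 82 —(−1)→ 81
81 —HB3→ 3^(3 + 1) —bump→ 4^(4 + 1) = 1024 —(−1)→ 1023
1023 —HB4→ 3·4^4 + 3·4^3 + 3·4^2 + 3·4 + 3 —bump→ 3·5^5 + 3·5^3 + 3·5^2 + 3·5 + 3 = 9843 —(−1)→ 9842
9842 —HB5→ 3·5^5 + 3·5^3 + 3·5^2 + 3·5 + 2 —bump→ 3·6^6 + 3·6^3 + 3·6^2 + 3·6 + 2 = 140744 —(−1)→ 140743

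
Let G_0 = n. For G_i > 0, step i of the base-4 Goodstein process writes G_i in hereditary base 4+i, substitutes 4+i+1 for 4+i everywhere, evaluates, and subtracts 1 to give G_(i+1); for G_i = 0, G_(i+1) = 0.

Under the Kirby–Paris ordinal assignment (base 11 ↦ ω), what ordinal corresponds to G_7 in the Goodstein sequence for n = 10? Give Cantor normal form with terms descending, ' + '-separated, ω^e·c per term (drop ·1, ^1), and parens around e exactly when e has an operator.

ω + 2

10 —HB4→ 2·4 + 2 —bump→ 2·5 + 2 = 12 —(−1)→ 11
11 —HB5→ 2·5 + 1 —bump→ 2·6 + 1 = 13 —(−1)→ 12
12 —HB6→ 2·6 —bump→ 2·7 = 14 —(−1)→ 13
13 —HB7→ 7 + 6 —bump→ 8 + 6 = 14 —(−1)→ 13
13 —HB8→ 8 + 5 —bump→ 9 + 5 = 14 —(−1)→ 13
13 —HB9→ 9 + 4 —bump→ 10 + 4 = 14 —(−1)→ 13
13 —HB10→ 10 + 3 —bump→ 11 + 3 = 14 —(−1)→ 13
13 —HB11→ 11 + 2 —bump→ 12 + 2 = 14 —(−1)→ 13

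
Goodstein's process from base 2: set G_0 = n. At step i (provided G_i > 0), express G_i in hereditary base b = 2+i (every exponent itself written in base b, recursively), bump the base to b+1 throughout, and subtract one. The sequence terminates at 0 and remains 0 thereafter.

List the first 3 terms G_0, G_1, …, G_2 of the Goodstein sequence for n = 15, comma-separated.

step 0: 15 = 2^(2 + 1) + 2^2 + 2 + 1; sub 3 for 2: 3^(3 + 1) + 3^3 + 3 + 1; = 112; G_1 = 112−1 = 111
step 1: 111 = 3^(3 + 1) + 3^3 + 3; sub 4 for 3: 4^(4 + 1) + 4^4 + 4; = 1284; G_2 = 1284−1 = 1283

15, 111, 1283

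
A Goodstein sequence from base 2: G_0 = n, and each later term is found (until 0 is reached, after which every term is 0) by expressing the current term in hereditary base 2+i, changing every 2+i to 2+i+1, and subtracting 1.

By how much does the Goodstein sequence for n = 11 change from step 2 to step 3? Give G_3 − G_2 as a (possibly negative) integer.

14600

base 2: 11 = 2^(2 + 1) + 2 + 1; at 3: 3^(3 + 1) + 3 + 1 = 85; next = 84
base 3: 84 = 3^(3 + 1) + 3; at 4: 4^(4 + 1) + 4 = 1028; next = 1027
base 4: 1027 = 4^(4 + 1) + 3; at 5: 5^(5 + 1) + 3 = 15628; next = 15627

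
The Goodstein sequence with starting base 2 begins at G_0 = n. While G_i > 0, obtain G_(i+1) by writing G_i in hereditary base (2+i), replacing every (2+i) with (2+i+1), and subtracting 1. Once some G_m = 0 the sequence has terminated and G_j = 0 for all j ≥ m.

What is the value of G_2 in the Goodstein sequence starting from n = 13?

[0] 13 ≡ 2^(2 + 1) + 2^2 + 1 (base 2). Lift 3: 109. −1: 108.
[1] 108 ≡ 3^(3 + 1) + 3^3 (base 3). Lift 4: 1280. −1: 1279.
[2] 1279 ≡ 4^(4 + 1) + 3·4^3 + 3·4^2 + 3·4 + 3 (base 4). Lift 5: 16093. −1: 16092.

1279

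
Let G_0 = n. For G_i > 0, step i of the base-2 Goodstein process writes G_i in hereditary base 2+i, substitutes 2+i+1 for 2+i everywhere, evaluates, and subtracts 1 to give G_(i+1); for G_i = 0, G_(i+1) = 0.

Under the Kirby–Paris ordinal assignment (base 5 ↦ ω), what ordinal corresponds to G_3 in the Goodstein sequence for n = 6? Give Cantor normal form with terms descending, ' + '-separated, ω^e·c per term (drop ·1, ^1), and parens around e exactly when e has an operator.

ω^ω

G_0 = 6. HB_2(6) = 2^2 + 2. Bump = 30. G_1 = 29.
G_1 = 29. HB_3(29) = 3^3 + 2. Bump = 258. G_2 = 257.
G_2 = 257. HB_4(257) = 4^4 + 1. Bump = 3126. G_3 = 3125.
G_3 = 3125. HB_5(3125) = 5^5. Bump = 46656. G_4 = 46655.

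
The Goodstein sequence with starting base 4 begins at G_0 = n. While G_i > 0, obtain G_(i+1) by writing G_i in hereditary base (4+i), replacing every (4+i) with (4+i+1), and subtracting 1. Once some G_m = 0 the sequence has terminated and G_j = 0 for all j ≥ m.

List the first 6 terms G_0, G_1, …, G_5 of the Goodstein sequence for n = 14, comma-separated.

(0) 14|_4 = 3·4 + 2 ↦ 3·5 + 2|_5 = 17 ⇒ 16
(1) 16|_5 = 3·5 + 1 ↦ 3·6 + 1|_6 = 19 ⇒ 18
(2) 18|_6 = 3·6 ↦ 3·7|_7 = 21 ⇒ 20
(3) 20|_7 = 2·7 + 6 ↦ 2·8 + 6|_8 = 22 ⇒ 21
(4) 21|_8 = 2·8 + 5 ↦ 2·9 + 5|_9 = 23 ⇒ 22

14, 16, 18, 20, 21, 22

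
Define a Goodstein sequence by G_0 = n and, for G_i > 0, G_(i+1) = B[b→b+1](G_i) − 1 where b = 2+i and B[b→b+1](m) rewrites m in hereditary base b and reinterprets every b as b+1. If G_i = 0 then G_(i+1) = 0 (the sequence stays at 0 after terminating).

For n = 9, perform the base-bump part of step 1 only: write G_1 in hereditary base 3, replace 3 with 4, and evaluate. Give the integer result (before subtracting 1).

9 —HB2→ 2^(2 + 1) + 1 —bump→ 3^(3 + 1) + 1 = 82 —(−1)→ 81
81 —HB3→ 3^(3 + 1) —bump→ 4^(4 + 1) = 1024 —(−1)→ 1023

1024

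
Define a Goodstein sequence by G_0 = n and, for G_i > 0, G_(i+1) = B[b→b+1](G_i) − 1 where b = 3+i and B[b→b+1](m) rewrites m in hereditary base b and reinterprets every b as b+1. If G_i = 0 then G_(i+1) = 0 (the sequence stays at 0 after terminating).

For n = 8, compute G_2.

10

i=0: 8 = 2·3 + 2 (b=3); 3→4: 2·4 + 2 = 10; 10−1 = 9
i=1: 9 = 2·4 + 1 (b=4); 4→5: 2·5 + 1 = 11; 11−1 = 10
i=2: 10 = 2·5 (b=5); 5→6: 2·6 = 12; 12−1 = 11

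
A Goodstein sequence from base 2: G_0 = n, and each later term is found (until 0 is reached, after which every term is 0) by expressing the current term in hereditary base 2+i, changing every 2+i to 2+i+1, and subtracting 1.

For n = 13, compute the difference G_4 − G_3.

i=0: 13 = 2^(2 + 1) + 2^2 + 1 (b=2); 2→3: 3^(3 + 1) + 3^3 + 1 = 109; 109−1 = 108
i=1: 108 = 3^(3 + 1) + 3^3 (b=3); 3→4: 4^(4 + 1) + 4^4 = 1280; 1280−1 = 1279
i=2: 1279 = 4^(4 + 1) + 3·4^3 + 3·4^2 + 3·4 + 3 (b=4); 4→5: 5^(5 + 1) + 3·5^3 + 3·5^2 + 3·5 + 3 = 16093; 16093−1 = 16092
i=3: 16092 = 5^(5 + 1) + 3·5^3 + 3·5^2 + 3·5 + 2 (b=5); 5→6: 6^(6 + 1) + 3·6^3 + 3·6^2 + 3·6 + 2 = 280712; 280712−1 = 280711

264619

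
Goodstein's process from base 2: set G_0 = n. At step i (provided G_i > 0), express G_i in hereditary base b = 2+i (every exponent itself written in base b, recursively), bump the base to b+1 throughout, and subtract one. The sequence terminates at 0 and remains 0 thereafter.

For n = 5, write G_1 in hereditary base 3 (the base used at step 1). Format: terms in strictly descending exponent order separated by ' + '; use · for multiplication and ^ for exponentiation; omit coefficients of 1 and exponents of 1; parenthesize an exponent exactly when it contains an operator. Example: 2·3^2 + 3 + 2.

3^3

[0] 5 ≡ 2^2 + 1 (base 2). Lift 3: 28. −1: 27.
[1] 27 ≡ 3^3 (base 3). Lift 4: 256. −1: 255.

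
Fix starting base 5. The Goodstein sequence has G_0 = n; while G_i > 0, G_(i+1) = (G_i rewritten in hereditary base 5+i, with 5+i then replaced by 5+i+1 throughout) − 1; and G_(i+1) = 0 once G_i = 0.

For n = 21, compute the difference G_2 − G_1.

3

base 5: 21 = 4·5 + 1; at 6: 4·6 + 1 = 25; next = 24
base 6: 24 = 4·6; at 7: 4·7 = 28; next = 27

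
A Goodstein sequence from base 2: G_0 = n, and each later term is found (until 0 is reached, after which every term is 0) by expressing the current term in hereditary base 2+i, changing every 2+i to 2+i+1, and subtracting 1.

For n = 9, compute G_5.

2471826

9 —HB2→ 2^(2 + 1) + 1 —bump→ 3^(3 + 1) + 1 = 82 —(−1)→ 81
81 —HB3→ 3^(3 + 1) —bump→ 4^(4 + 1) = 1024 —(−1)→ 1023
1023 —HB4→ 3·4^4 + 3·4^3 + 3·4^2 + 3·4 + 3 —bump→ 3·5^5 + 3·5^3 + 3·5^2 + 3·5 + 3 = 9843 —(−1)→ 9842
9842 —HB5→ 3·5^5 + 3·5^3 + 3·5^2 + 3·5 + 2 —bump→ 3·6^6 + 3·6^3 + 3·6^2 + 3·6 + 2 = 140744 —(−1)→ 140743
140743 —HB6→ 3·6^6 + 3·6^3 + 3·6^2 + 3·6 + 1 —bump→ 3·7^7 + 3·7^3 + 3·7^2 + 3·7 + 1 = 2471827 —(−1)→ 2471826
2471826 —HB7→ 3·7^7 + 3·7^3 + 3·7^2 + 3·7 —bump→ 3·8^8 + 3·8^3 + 3·8^2 + 3·8 = 50333400 —(−1)→ 50333399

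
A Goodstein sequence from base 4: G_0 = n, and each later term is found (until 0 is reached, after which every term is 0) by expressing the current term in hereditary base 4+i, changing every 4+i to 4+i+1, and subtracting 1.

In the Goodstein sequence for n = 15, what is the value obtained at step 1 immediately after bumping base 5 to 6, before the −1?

step 0: 15 = 3·4 + 3; sub 5 for 4: 3·5 + 3; = 18; G_1 = 18−1 = 17
step 1: 17 = 3·5 + 2; sub 6 for 5: 3·6 + 2; = 20; G_2 = 20−1 = 19

20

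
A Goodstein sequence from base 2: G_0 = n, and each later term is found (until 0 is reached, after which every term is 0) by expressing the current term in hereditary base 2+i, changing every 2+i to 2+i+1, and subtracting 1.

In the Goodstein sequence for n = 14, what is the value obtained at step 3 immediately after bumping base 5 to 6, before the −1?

326592

i=0: 14 = 2^(2 + 1) + 2^2 + 2 (b=2); 2→3: 3^(3 + 1) + 3^3 + 3 = 111; 111−1 = 110
i=1: 110 = 3^(3 + 1) + 3^3 + 2 (b=3); 3→4: 4^(4 + 1) + 4^4 + 2 = 1282; 1282−1 = 1281
i=2: 1281 = 4^(4 + 1) + 4^4 + 1 (b=4); 4→5: 5^(5 + 1) + 5^5 + 1 = 18751; 18751−1 = 18750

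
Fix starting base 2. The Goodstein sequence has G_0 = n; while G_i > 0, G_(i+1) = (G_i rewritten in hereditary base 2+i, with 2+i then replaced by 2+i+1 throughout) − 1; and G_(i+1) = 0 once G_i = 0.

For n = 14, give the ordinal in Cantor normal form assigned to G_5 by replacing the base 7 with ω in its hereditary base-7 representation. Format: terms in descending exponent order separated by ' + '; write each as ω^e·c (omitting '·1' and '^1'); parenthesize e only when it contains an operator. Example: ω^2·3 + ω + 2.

ω^(ω + 1) + ω^5·5 + ω^4·5 + ω^3·5 + ω^2·5 + ω·5 + 4

14 —HB2→ 2^(2 + 1) + 2^2 + 2 —bump→ 3^(3 + 1) + 3^3 + 3 = 111 —(−1)→ 110
110 —HB3→ 3^(3 + 1) + 3^3 + 2 —bump→ 4^(4 + 1) + 4^4 + 2 = 1282 —(−1)→ 1281
1281 —HB4→ 4^(4 + 1) + 4^4 + 1 —bump→ 5^(5 + 1) + 5^5 + 1 = 18751 —(−1)→ 18750
18750 —HB5→ 5^(5 + 1) + 5^5 —bump→ 6^(6 + 1) + 6^6 = 326592 —(−1)→ 326591
326591 —HB6→ 6^(6 + 1) + 5·6^5 + 5·6^4 + 5·6^3 + 5·6^2 + 5·6 + 5 —bump→ 7^(7 + 1) + 5·7^5 + 5·7^4 + 5·7^3 + 5·7^2 + 5·7 + 5 = 5862841 —(−1)→ 5862840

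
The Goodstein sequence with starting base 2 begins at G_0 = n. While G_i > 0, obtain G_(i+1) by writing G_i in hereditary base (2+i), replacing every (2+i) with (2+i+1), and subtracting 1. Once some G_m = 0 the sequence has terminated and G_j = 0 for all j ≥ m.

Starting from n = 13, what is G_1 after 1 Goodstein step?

108

13 —HB2→ 2^(2 + 1) + 2^2 + 1 —bump→ 3^(3 + 1) + 3^3 + 1 = 109 —(−1)→ 108
108 —HB3→ 3^(3 + 1) + 3^3 —bump→ 4^(4 + 1) + 4^4 = 1280 —(−1)→ 1279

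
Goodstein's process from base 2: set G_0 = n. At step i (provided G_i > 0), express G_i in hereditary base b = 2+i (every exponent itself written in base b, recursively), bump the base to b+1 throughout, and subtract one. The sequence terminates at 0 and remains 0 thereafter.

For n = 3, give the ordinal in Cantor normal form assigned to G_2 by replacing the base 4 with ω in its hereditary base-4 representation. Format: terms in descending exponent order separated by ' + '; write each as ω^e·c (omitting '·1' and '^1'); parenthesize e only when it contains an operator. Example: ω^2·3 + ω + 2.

3

[0] 3 ≡ 2 + 1 (base 2). Lift 3: 4. −1: 3.
[1] 3 ≡ 3 (base 3). Lift 4: 4. −1: 3.
[2] 3 ≡ 3 (base 4). Lift 5: 3. −1: 2.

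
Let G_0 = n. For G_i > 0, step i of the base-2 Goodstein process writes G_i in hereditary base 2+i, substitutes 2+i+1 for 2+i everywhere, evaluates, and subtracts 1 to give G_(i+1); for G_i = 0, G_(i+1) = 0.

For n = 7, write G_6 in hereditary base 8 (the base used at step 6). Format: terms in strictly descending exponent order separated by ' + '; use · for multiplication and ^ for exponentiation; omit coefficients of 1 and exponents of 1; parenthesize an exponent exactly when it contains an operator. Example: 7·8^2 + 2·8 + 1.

(0) 7|_2 = 2^2 + 2 + 1 ↦ 3^3 + 3 + 1|_3 = 31 ⇒ 30
(1) 30|_3 = 3^3 + 3 ↦ 4^4 + 4|_4 = 260 ⇒ 259
(2) 259|_4 = 4^4 + 3 ↦ 5^5 + 3|_5 = 3128 ⇒ 3127
(3) 3127|_5 = 5^5 + 2 ↦ 6^6 + 2|_6 = 46658 ⇒ 46657
(4) 46657|_6 = 6^6 + 1 ↦ 7^7 + 1|_7 = 823544 ⇒ 823543
(5) 823543|_7 = 7^7 ↦ 8^8|_8 = 16777216 ⇒ 16777215

7·8^7 + 7·8^6 + 7·8^5 + 7·8^4 + 7·8^3 + 7·8^2 + 7·8 + 7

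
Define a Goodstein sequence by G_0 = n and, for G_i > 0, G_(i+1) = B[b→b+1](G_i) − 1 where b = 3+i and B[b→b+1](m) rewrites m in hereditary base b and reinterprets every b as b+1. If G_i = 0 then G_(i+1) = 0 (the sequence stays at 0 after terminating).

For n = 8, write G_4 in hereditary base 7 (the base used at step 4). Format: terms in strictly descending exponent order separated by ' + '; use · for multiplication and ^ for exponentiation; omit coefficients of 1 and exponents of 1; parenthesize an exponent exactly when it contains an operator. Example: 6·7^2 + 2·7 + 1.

step 0: 8 = 2·3 + 2; sub 4 for 3: 2·4 + 2; = 10; G_1 = 10−1 = 9
step 1: 9 = 2·4 + 1; sub 5 for 4: 2·5 + 1; = 11; G_2 = 11−1 = 10
step 2: 10 = 2·5; sub 6 for 5: 2·6; = 12; G_3 = 12−1 = 11
step 3: 11 = 6 + 5; sub 7 for 6: 7 + 5; = 12; G_4 = 12−1 = 11
step 4: 11 = 7 + 4; sub 8 for 7: 8 + 4; = 12; G_5 = 12−1 = 11

7 + 4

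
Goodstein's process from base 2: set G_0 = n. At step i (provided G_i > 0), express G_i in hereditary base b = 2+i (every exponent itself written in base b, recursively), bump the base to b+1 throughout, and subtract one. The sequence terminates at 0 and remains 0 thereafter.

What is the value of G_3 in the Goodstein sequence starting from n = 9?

9842

base 2: 9 = 2^(2 + 1) + 1; at 3: 3^(3 + 1) + 1 = 82; next = 81
base 3: 81 = 3^(3 + 1); at 4: 4^(4 + 1) = 1024; next = 1023
base 4: 1023 = 3·4^4 + 3·4^3 + 3·4^2 + 3·4 + 3; at 5: 3·5^5 + 3·5^3 + 3·5^2 + 3·5 + 3 = 9843; next = 9842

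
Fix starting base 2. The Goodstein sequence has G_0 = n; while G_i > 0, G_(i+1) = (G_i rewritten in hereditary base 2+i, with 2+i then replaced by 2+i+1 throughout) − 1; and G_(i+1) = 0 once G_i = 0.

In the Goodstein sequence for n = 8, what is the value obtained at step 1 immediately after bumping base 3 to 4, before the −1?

8 —HB2→ 2^(2 + 1) —bump→ 3^(3 + 1) = 81 —(−1)→ 80
80 —HB3→ 2·3^3 + 2·3^2 + 2·3 + 2 —bump→ 2·4^4 + 2·4^2 + 2·4 + 2 = 554 —(−1)→ 553

554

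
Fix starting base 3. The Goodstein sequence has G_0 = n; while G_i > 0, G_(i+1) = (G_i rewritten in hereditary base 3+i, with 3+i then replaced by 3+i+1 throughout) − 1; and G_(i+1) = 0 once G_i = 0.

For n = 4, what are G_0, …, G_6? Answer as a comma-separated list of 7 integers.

G_0=4  [base 3] 3 + 1  →[3↦4]→  4 + 1 = 5  −1 ⇒ G_1=4
G_1=4  [base 4] 4  →[4↦5]→  5 = 5  −1 ⇒ G_2=4
G_2=4  [base 5] 4  →[5↦6]→  4 = 4  −1 ⇒ G_3=3
G_3=3  [base 6] 3  →[6↦7]→  3 = 3  −1 ⇒ G_4=2
G_4=2  [base 7] 2  →[7↦8]→  2 = 2  −1 ⇒ G_5=1
G_5=1  [base 8] 1  →[8↦9]→  1 = 1  −1 ⇒ G_6=0

4, 4, 4, 3, 2, 1, 0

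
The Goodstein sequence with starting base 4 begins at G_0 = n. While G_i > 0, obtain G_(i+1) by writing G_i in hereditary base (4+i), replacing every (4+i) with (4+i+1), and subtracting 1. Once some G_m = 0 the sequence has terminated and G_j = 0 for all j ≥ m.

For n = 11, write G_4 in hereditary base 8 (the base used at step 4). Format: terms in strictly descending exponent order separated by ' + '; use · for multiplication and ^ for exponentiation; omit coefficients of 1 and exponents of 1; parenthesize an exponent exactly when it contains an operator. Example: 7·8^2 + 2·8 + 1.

[0] 11 ≡ 2·4 + 3 (base 4). Lift 5: 13. −1: 12.
[1] 12 ≡ 2·5 + 2 (base 5). Lift 6: 14. −1: 13.
[2] 13 ≡ 2·6 + 1 (base 6). Lift 7: 15. −1: 14.
[3] 14 ≡ 2·7 (base 7). Lift 8: 16. −1: 15.
[4] 15 ≡ 8 + 7 (base 8). Lift 9: 16. −1: 15.

8 + 7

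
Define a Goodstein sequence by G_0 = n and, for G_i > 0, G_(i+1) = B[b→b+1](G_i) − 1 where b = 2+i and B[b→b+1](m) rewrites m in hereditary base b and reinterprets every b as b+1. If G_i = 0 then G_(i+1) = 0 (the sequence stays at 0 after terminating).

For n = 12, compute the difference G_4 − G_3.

G_0 = 12. HB_2(12) = 2^(2 + 1) + 2^2. Bump = 108. G_1 = 107.
G_1 = 107. HB_3(107) = 3^(3 + 1) + 2·3^2 + 2·3 + 2. Bump = 1066. G_2 = 1065.
G_2 = 1065. HB_4(1065) = 4^(4 + 1) + 2·4^2 + 2·4 + 1. Bump = 15686. G_3 = 15685.
G_3 = 15685. HB_5(15685) = 5^(5 + 1) + 2·5^2 + 2·5. Bump = 280020. G_4 = 280019.

264334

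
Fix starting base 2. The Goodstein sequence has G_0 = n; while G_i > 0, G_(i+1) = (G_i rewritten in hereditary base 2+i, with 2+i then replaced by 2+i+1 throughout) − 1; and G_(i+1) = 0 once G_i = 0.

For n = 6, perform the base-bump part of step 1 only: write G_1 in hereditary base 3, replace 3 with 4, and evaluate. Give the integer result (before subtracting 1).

base 2: 6 = 2^2 + 2; at 3: 3^3 + 3 = 30; next = 29
base 3: 29 = 3^3 + 2; at 4: 4^4 + 2 = 258; next = 257

258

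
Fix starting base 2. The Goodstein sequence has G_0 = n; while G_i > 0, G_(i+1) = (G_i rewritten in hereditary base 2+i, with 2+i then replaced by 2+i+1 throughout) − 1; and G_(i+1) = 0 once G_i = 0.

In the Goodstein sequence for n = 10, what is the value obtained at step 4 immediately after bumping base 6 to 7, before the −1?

G_0 = 10. HB_2(10) = 2^(2 + 1) + 2. Bump = 84. G_1 = 83.
G_1 = 83. HB_3(83) = 3^(3 + 1) + 2. Bump = 1026. G_2 = 1025.
G_2 = 1025. HB_4(1025) = 4^(4 + 1) + 1. Bump = 15626. G_3 = 15625.
G_3 = 15625. HB_5(15625) = 5^(5 + 1). Bump = 279936. G_4 = 279935.
G_4 = 279935. HB_6(279935) = 5·6^6 + 5·6^5 + 5·6^4 + 5·6^3 + 5·6^2 + 5·6 + 5. Bump = 4215755. G_5 = 4215754.

4215755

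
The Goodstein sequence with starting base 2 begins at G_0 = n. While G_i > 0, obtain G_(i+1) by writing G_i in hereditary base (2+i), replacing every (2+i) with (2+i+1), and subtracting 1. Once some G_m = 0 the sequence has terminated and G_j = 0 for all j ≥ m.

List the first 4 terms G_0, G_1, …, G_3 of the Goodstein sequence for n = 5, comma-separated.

base 2: 5 = 2^2 + 1; at 3: 3^3 + 1 = 28; next = 27
base 3: 27 = 3^3; at 4: 4^4 = 256; next = 255
base 4: 255 = 3·4^3 + 3·4^2 + 3·4 + 3; at 5: 3·5^3 + 3·5^2 + 3·5 + 3 = 468; next = 467

5, 27, 255, 467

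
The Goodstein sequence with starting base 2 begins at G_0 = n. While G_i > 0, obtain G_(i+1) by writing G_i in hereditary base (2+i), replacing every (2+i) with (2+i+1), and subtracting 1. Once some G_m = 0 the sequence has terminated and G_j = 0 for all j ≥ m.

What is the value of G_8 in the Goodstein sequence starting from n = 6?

[0] 6 ≡ 2^2 + 2 (base 2). Lift 3: 30. −1: 29.
[1] 29 ≡ 3^3 + 2 (base 3). Lift 4: 258. −1: 257.
[2] 257 ≡ 4^4 + 1 (base 4). Lift 5: 3126. −1: 3125.
[3] 3125 ≡ 5^5 (base 5). Lift 6: 46656. −1: 46655.
[4] 46655 ≡ 5·6^5 + 5·6^4 + 5·6^3 + 5·6^2 + 5·6 + 5 (base 6). Lift 7: 98040. −1: 98039.
[5] 98039 ≡ 5·7^5 + 5·7^4 + 5·7^3 + 5·7^2 + 5·7 + 4 (base 7). Lift 8: 187244. −1: 187243.
[6] 187243 ≡ 5·8^5 + 5·8^4 + 5·8^3 + 5·8^2 + 5·8 + 3 (base 8). Lift 9: 332148. −1: 332147.
[7] 332147 ≡ 5·9^5 + 5·9^4 + 5·9^3 + 5·9^2 + 5·9 + 2 (base 9). Lift 10: 555552. −1: 555551.
[8] 555551 ≡ 5·10^5 + 5·10^4 + 5·10^3 + 5·10^2 + 5·10 + 1 (base 10). Lift 11: 885776. −1: 885775.

555551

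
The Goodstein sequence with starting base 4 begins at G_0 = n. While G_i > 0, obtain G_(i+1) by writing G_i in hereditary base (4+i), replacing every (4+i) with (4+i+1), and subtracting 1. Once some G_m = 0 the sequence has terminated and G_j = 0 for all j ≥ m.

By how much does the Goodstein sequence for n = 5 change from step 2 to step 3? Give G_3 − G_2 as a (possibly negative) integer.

-1

step 0: 5 = 4 + 1; sub 5 for 4: 5 + 1; = 6; G_1 = 6−1 = 5
step 1: 5 = 5; sub 6 for 5: 6; = 6; G_2 = 6−1 = 5
step 2: 5 = 5; sub 7 for 6: 5; = 5; G_3 = 5−1 = 4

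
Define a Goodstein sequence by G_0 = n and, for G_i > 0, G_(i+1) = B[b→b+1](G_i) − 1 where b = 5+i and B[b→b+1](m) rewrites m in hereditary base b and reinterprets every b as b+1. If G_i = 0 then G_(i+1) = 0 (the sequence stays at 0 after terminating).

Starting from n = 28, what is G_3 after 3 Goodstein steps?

64

G_0=28  [base 5] 5^2 + 3  →[5↦6]→  6^2 + 3 = 39  −1 ⇒ G_1=38
G_1=38  [base 6] 6^2 + 2  →[6↦7]→  7^2 + 2 = 51  −1 ⇒ G_2=50
G_2=50  [base 7] 7^2 + 1  →[7↦8]→  8^2 + 1 = 65  −1 ⇒ G_3=64
G_3=64  [base 8] 8^2  →[8↦9]→  9^2 = 81  −1 ⇒ G_4=80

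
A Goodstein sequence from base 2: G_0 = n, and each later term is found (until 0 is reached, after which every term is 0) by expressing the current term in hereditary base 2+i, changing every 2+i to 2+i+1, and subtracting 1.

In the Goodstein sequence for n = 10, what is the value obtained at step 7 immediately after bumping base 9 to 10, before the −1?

50000555552

G_0 = 10. HB_2(10) = 2^(2 + 1) + 2. Bump = 84. G_1 = 83.
G_1 = 83. HB_3(83) = 3^(3 + 1) + 2. Bump = 1026. G_2 = 1025.
G_2 = 1025. HB_4(1025) = 4^(4 + 1) + 1. Bump = 15626. G_3 = 15625.
G_3 = 15625. HB_5(15625) = 5^(5 + 1). Bump = 279936. G_4 = 279935.
G_4 = 279935. HB_6(279935) = 5·6^6 + 5·6^5 + 5·6^4 + 5·6^3 + 5·6^2 + 5·6 + 5. Bump = 4215755. G_5 = 4215754.
G_5 = 4215754. HB_7(4215754) = 5·7^7 + 5·7^5 + 5·7^4 + 5·7^3 + 5·7^2 + 5·7 + 4. Bump = 84073324. G_6 = 84073323.
G_6 = 84073323. HB_8(84073323) = 5·8^8 + 5·8^5 + 5·8^4 + 5·8^3 + 5·8^2 + 5·8 + 3. Bump = 1937434593. G_7 = 1937434592.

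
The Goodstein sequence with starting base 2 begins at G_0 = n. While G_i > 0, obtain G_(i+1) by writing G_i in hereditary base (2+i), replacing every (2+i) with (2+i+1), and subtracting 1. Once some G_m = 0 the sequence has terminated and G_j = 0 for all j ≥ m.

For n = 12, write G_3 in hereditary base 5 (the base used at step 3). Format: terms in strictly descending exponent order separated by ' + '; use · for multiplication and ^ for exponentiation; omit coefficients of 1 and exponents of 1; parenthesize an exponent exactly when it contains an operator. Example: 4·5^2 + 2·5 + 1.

G_0 = 12. HB_2(12) = 2^(2 + 1) + 2^2. Bump = 108. G_1 = 107.
G_1 = 107. HB_3(107) = 3^(3 + 1) + 2·3^2 + 2·3 + 2. Bump = 1066. G_2 = 1065.
G_2 = 1065. HB_4(1065) = 4^(4 + 1) + 2·4^2 + 2·4 + 1. Bump = 15686. G_3 = 15685.
G_3 = 15685. HB_5(15685) = 5^(5 + 1) + 2·5^2 + 2·5. Bump = 280020. G_4 = 280019.

5^(5 + 1) + 2·5^2 + 2·5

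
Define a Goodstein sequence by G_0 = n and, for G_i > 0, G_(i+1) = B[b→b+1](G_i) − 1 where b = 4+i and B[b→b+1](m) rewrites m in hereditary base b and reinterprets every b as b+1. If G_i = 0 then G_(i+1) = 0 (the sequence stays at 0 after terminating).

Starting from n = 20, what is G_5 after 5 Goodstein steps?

81

(0) 20|_4 = 4^2 + 4 ↦ 5^2 + 5|_5 = 30 ⇒ 29
(1) 29|_5 = 5^2 + 4 ↦ 6^2 + 4|_6 = 40 ⇒ 39
(2) 39|_6 = 6^2 + 3 ↦ 7^2 + 3|_7 = 52 ⇒ 51
(3) 51|_7 = 7^2 + 2 ↦ 8^2 + 2|_8 = 66 ⇒ 65
(4) 65|_8 = 8^2 + 1 ↦ 9^2 + 1|_9 = 82 ⇒ 81
(5) 81|_9 = 9^2 ↦ 10^2|_10 = 100 ⇒ 99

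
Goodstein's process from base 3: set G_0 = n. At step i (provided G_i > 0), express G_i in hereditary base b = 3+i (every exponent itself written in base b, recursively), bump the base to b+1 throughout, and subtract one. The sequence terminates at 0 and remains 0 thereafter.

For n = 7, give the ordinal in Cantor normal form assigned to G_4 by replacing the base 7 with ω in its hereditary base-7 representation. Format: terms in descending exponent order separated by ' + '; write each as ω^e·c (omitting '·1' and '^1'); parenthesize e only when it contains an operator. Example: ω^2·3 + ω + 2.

ω + 2

(0) 7|_3 = 2·3 + 1 ↦ 2·4 + 1|_4 = 9 ⇒ 8
(1) 8|_4 = 2·4 ↦ 2·5|_5 = 10 ⇒ 9
(2) 9|_5 = 5 + 4 ↦ 6 + 4|_6 = 10 ⇒ 9
(3) 9|_6 = 6 + 3 ↦ 7 + 3|_7 = 10 ⇒ 9
(4) 9|_7 = 7 + 2 ↦ 8 + 2|_8 = 10 ⇒ 9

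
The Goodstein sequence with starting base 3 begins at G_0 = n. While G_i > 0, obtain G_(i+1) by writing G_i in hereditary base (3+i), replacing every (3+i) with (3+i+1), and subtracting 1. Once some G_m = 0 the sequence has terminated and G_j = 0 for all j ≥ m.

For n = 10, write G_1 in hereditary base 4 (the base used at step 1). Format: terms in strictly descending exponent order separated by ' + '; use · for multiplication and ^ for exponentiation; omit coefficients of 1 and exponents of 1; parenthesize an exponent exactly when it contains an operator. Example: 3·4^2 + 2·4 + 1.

4^2

step 0: 10 = 3^2 + 1; sub 4 for 3: 4^2 + 1; = 17; G_1 = 17−1 = 16
step 1: 16 = 4^2; sub 5 for 4: 5^2; = 25; G_2 = 25−1 = 24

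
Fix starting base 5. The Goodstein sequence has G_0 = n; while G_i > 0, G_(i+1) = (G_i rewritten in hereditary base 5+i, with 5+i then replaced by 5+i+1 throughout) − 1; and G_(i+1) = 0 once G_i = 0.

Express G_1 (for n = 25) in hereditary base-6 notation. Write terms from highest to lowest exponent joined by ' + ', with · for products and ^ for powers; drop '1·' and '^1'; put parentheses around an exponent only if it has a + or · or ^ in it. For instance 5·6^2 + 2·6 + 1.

G_0=25  [base 5] 5^2  →[5↦6]→  6^2 = 36  −1 ⇒ G_1=35
G_1=35  [base 6] 5·6 + 5  →[6↦7]→  5·7 + 5 = 40  −1 ⇒ G_2=39

5·6 + 5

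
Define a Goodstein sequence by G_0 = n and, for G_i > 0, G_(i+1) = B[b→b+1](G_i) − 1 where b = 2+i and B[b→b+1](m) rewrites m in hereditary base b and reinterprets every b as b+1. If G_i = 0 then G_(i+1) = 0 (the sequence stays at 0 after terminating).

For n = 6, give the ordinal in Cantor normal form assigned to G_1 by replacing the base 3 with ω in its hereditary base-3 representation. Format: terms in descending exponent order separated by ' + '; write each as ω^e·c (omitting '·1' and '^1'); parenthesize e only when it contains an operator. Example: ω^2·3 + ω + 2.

ω^ω + 2

step 0: 6 = 2^2 + 2; sub 3 for 2: 3^3 + 3; = 30; G_1 = 30−1 = 29
step 1: 29 = 3^3 + 2; sub 4 for 3: 4^4 + 2; = 258; G_2 = 258−1 = 257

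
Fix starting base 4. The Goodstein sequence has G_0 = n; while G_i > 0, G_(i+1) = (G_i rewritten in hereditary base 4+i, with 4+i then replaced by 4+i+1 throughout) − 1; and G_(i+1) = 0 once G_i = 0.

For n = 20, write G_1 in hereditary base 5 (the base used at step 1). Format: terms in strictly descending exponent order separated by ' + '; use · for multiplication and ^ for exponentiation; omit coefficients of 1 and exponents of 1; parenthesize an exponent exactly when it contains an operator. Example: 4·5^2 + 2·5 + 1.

G_0 = 20. HB_4(20) = 4^2 + 4. Bump = 30. G_1 = 29.
G_1 = 29. HB_5(29) = 5^2 + 4. Bump = 40. G_2 = 39.

5^2 + 4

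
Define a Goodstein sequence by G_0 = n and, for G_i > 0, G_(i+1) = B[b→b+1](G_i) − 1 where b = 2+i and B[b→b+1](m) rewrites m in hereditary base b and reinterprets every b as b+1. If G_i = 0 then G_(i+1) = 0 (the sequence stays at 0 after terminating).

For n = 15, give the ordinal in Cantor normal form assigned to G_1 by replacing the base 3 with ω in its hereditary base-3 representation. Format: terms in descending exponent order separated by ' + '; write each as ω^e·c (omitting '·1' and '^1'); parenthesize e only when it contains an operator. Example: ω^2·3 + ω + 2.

base 2: 15 = 2^(2 + 1) + 2^2 + 2 + 1; at 3: 3^(3 + 1) + 3^3 + 3 + 1 = 112; next = 111
base 3: 111 = 3^(3 + 1) + 3^3 + 3; at 4: 4^(4 + 1) + 4^4 + 4 = 1284; next = 1283

ω^(ω + 1) + ω^ω + ω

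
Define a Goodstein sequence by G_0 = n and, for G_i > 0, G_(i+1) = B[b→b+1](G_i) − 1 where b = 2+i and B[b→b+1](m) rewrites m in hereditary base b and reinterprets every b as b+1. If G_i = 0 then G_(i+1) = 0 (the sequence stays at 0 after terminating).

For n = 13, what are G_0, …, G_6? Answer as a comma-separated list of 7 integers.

[0] 13 ≡ 2^(2 + 1) + 2^2 + 1 (base 2). Lift 3: 109. −1: 108.
[1] 108 ≡ 3^(3 + 1) + 3^3 (base 3). Lift 4: 1280. −1: 1279.
[2] 1279 ≡ 4^(4 + 1) + 3·4^3 + 3·4^2 + 3·4 + 3 (base 4). Lift 5: 16093. −1: 16092.
[3] 16092 ≡ 5^(5 + 1) + 3·5^3 + 3·5^2 + 3·5 + 2 (base 5). Lift 6: 280712. −1: 280711.
[4] 280711 ≡ 6^(6 + 1) + 3·6^3 + 3·6^2 + 3·6 + 1 (base 6). Lift 7: 5765999. −1: 5765998.
[5] 5765998 ≡ 7^(7 + 1) + 3·7^3 + 3·7^2 + 3·7 (base 7). Lift 8: 134219480. −1: 134219479.

13, 108, 1279, 16092, 280711, 5765998, 134219479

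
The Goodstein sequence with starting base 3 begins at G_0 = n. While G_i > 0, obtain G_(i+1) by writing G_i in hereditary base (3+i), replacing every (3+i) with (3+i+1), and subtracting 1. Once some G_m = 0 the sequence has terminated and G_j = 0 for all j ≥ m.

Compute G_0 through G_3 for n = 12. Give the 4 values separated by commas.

12 —HB3→ 3^2 + 3 —bump→ 4^2 + 4 = 20 —(−1)→ 19
19 —HB4→ 4^2 + 3 —bump→ 5^2 + 3 = 28 —(−1)→ 27
27 —HB5→ 5^2 + 2 —bump→ 6^2 + 2 = 38 —(−1)→ 37

12, 19, 27, 37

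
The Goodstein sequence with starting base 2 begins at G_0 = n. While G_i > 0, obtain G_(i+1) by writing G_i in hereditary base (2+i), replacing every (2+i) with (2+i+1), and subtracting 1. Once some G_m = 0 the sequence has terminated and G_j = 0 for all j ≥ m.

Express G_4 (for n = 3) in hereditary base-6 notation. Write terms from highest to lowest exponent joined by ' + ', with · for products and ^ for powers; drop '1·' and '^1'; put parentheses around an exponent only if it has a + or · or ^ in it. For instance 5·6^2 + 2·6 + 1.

3 —HB2→ 2 + 1 —bump→ 3 + 1 = 4 —(−1)→ 3
3 —HB3→ 3 —bump→ 4 = 4 —(−1)→ 3
3 —HB4→ 3 —bump→ 3 = 3 —(−1)→ 2
2 —HB5→ 2 —bump→ 2 = 2 —(−1)→ 1

1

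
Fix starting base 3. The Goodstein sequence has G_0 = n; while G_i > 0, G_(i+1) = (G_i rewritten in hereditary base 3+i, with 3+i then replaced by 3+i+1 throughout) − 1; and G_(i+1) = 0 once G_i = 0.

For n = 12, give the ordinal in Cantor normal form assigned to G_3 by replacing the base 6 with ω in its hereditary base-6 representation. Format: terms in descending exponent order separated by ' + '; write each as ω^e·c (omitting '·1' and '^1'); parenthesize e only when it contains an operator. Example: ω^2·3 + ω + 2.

ω^2 + 1

12 —HB3→ 3^2 + 3 —bump→ 4^2 + 4 = 20 —(−1)→ 19
19 —HB4→ 4^2 + 3 —bump→ 5^2 + 3 = 28 —(−1)→ 27
27 —HB5→ 5^2 + 2 —bump→ 6^2 + 2 = 38 —(−1)→ 37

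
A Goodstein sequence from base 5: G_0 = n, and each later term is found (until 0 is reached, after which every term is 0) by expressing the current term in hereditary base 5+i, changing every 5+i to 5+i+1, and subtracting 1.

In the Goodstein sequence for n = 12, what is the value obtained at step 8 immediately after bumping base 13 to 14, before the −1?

16

(0) 12|_5 = 2·5 + 2 ↦ 2·6 + 2|_6 = 14 ⇒ 13
(1) 13|_6 = 2·6 + 1 ↦ 2·7 + 1|_7 = 15 ⇒ 14
(2) 14|_7 = 2·7 ↦ 2·8|_8 = 16 ⇒ 15
(3) 15|_8 = 8 + 7 ↦ 9 + 7|_9 = 16 ⇒ 15
(4) 15|_9 = 9 + 6 ↦ 10 + 6|_10 = 16 ⇒ 15
(5) 15|_10 = 10 + 5 ↦ 11 + 5|_11 = 16 ⇒ 15
(6) 15|_11 = 11 + 4 ↦ 12 + 4|_12 = 16 ⇒ 15
(7) 15|_12 = 12 + 3 ↦ 13 + 3|_13 = 16 ⇒ 15
(8) 15|_13 = 13 + 2 ↦ 14 + 2|_14 = 16 ⇒ 15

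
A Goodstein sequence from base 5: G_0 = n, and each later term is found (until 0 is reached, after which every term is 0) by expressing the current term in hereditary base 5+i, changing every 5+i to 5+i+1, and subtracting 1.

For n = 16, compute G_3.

i=0: 16 = 3·5 + 1 (b=5); 5→6: 3·6 + 1 = 19; 19−1 = 18
i=1: 18 = 3·6 (b=6); 6→7: 3·7 = 21; 21−1 = 20
i=2: 20 = 2·7 + 6 (b=7); 7→8: 2·8 + 6 = 22; 22−1 = 21

21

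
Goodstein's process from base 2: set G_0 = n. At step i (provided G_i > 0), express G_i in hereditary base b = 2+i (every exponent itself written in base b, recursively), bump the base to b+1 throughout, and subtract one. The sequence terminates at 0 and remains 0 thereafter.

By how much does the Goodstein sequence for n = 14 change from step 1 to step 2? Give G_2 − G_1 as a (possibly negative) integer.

i=0: 14 = 2^(2 + 1) + 2^2 + 2 (b=2); 2→3: 3^(3 + 1) + 3^3 + 3 = 111; 111−1 = 110
i=1: 110 = 3^(3 + 1) + 3^3 + 2 (b=3); 3→4: 4^(4 + 1) + 4^4 + 2 = 1282; 1282−1 = 1281

1171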